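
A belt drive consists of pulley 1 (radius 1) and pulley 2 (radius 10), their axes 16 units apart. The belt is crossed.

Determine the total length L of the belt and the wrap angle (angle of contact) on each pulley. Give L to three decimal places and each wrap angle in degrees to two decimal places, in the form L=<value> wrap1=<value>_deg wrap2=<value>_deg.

L=74.472 wrap1=266.87_deg wrap2=266.87_deg

crossed belt: β = asin((r1+r2)/C) = asin(11/16) = 43.4325°
wrap1 = wrap2 = π + 2β = 266.8651°
tangent length = C·cosβ = 11.6190
L = (r1+r2)·wrap + 2·C·cosβ = 11·4.6577 + 2·11.6190 = 74.4723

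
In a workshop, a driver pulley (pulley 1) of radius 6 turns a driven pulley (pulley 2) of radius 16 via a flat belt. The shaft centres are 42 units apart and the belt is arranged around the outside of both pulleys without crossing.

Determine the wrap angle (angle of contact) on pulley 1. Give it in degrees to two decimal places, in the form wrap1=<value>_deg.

open belt: β = asin((r2−r1)/C) = asin(10/42) = 13.7741°
wrap1 = π − 2β = 152.4517°
wrap2 = π + 2β = 207.5483°

wrap1=152.45_deg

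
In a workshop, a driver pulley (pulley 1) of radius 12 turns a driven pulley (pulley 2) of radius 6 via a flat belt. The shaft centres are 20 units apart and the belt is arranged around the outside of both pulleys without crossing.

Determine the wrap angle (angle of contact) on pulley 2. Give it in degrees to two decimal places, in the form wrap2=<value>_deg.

wrap2=145.08_deg

open belt: β = asin((r2−r1)/C) = asin(-6/20) = -17.4576°
wrap1 = π − 2β = 214.9152°
wrap2 = π + 2β = 145.0848°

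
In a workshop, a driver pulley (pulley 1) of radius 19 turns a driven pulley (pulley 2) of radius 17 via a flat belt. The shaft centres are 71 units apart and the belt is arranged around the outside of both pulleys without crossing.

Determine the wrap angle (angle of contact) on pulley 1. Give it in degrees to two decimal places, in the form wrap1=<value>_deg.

wrap1=183.23_deg

open belt: β = asin((r2−r1)/C) = asin(-2/71) = -1.6142°
wrap1 = π − 2β = 183.2284°
wrap2 = π + 2β = 176.7716°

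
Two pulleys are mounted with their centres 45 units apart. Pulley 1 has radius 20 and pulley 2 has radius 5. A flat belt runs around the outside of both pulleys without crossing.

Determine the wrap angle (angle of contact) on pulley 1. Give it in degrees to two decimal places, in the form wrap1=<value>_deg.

wrap1=218.94_deg

open belt: β = asin((r2−r1)/C) = asin(-15/45) = -19.4712°
wrap1 = π − 2β = 218.9424°
wrap2 = π + 2β = 141.0576°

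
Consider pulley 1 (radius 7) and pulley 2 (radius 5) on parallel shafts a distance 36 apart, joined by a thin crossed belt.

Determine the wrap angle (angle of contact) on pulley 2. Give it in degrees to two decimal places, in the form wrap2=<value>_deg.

wrap2=218.94_deg

crossed belt: β = asin((r1+r2)/C) = asin(12/36) = 19.4712°
wrap1 = wrap2 = π + 2β = 218.9424°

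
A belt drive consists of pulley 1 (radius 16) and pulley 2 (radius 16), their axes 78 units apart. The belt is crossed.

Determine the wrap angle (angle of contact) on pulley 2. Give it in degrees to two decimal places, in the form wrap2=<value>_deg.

wrap2=228.44_deg

crossed belt: β = asin((r1+r2)/C) = asin(32/78) = 24.2209°
wrap1 = wrap2 = π + 2β = 228.4419°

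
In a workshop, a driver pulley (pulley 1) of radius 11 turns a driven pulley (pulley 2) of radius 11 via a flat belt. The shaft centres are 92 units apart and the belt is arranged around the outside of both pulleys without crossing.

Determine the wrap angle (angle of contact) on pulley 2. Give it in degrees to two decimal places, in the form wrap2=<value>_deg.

wrap2=180.00_deg

open belt: β = asin((r2−r1)/C) = asin(0/92) = 0.0000°
wrap1 = π − 2β = 180.0000°
wrap2 = π + 2β = 180.0000°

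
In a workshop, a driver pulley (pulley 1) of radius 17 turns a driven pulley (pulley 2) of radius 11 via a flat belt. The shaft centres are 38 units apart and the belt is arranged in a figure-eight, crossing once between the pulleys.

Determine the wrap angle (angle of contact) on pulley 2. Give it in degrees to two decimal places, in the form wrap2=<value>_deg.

crossed belt: β = asin((r1+r2)/C) = asin(28/38) = 47.4631°
wrap1 = wrap2 = π + 2β = 274.9262°

wrap2=274.93_deg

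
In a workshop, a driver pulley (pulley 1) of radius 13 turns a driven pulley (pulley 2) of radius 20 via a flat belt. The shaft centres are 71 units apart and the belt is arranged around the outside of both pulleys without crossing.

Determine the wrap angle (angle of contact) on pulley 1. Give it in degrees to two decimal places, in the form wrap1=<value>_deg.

wrap1=168.68_deg

open belt: β = asin((r2−r1)/C) = asin(7/71) = 5.6581°
wrap1 = π − 2β = 168.6839°
wrap2 = π + 2β = 191.3161°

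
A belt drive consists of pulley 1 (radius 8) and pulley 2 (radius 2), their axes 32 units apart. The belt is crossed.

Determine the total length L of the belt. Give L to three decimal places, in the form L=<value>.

crossed belt: β = asin((r1+r2)/C) = asin(10/32) = 18.2100°
wrap1 = wrap2 = π + 2β = 216.4199°
tangent length = C·cosβ = 30.3974
L = (r1+r2)·wrap + 2·C·cosβ = 10·3.7772 + 2·30.3974 = 98.5671

L=98.567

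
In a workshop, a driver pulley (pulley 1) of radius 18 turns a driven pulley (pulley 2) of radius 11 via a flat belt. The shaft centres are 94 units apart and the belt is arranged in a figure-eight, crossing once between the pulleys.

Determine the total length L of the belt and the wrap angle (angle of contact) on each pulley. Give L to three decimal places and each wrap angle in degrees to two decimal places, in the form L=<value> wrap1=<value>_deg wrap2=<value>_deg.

L=288.126 wrap1=215.94_deg wrap2=215.94_deg

crossed belt: β = asin((r1+r2)/C) = asin(29/94) = 17.9695°
wrap1 = wrap2 = π + 2β = 215.9390°
tangent length = C·cosβ = 89.4148
L = (r1+r2)·wrap + 2·C·cosβ = 29·3.7688 + 2·89.4148 = 288.1261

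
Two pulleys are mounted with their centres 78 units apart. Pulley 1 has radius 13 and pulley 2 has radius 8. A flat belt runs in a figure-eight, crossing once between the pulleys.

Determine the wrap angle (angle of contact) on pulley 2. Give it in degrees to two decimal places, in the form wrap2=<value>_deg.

crossed belt: β = asin((r1+r2)/C) = asin(21/78) = 15.6185°
wrap1 = wrap2 = π + 2β = 211.2370°

wrap2=211.24_deg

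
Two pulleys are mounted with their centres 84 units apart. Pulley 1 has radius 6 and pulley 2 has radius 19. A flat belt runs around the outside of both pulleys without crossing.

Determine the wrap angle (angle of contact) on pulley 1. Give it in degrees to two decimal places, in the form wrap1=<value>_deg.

open belt: β = asin((r2−r1)/C) = asin(13/84) = 8.9030°
wrap1 = π − 2β = 162.1940°
wrap2 = π + 2β = 197.8060°

wrap1=162.19_deg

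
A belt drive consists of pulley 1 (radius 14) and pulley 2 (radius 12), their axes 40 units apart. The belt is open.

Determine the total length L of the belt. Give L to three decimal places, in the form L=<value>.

L=161.781

open belt: β = asin((r2−r1)/C) = asin(-2/40) = -2.8660°
wrap1 = π − 2β = 185.7320°
wrap2 = π + 2β = 174.2680°
tangent length = C·cosβ = 39.9500
L = r1·wrap1 + r2·wrap2 + 2·C·cosβ = 14·3.2416 + 12·3.0416 + 2·39.9500 = 161.7814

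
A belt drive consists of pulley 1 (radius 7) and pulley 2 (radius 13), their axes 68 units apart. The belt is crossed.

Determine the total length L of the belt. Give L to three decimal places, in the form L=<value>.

crossed belt: β = asin((r1+r2)/C) = asin(20/68) = 17.1046°
wrap1 = wrap2 = π + 2β = 214.2093°
tangent length = C·cosβ = 64.9923
L = (r1+r2)·wrap + 2·C·cosβ = 20·3.7387 + 2·64.9923 = 204.7578

L=204.758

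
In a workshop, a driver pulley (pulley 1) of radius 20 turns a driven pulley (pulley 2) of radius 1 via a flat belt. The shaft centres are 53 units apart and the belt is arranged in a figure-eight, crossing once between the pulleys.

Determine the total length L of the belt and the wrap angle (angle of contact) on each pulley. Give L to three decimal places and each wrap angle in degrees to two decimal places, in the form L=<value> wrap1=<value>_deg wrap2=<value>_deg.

L=180.409 wrap1=226.68_deg wrap2=226.68_deg

crossed belt: β = asin((r1+r2)/C) = asin(21/53) = 23.3425°
wrap1 = wrap2 = π + 2β = 226.6850°
tangent length = C·cosβ = 48.6621
L = (r1+r2)·wrap + 2·C·cosβ = 21·3.9564 + 2·48.6621 = 180.4086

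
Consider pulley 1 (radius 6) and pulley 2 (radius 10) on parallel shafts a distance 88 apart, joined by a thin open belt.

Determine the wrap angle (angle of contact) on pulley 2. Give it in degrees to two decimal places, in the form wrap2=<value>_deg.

open belt: β = asin((r2−r1)/C) = asin(4/88) = 2.6053°
wrap1 = π − 2β = 174.7895°
wrap2 = π + 2β = 185.2105°

wrap2=185.21_deg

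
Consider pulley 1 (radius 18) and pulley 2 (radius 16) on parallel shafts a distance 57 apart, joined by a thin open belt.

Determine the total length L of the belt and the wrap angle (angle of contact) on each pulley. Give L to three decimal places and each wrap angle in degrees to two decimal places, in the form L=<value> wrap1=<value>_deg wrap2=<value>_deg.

L=220.884 wrap1=184.02_deg wrap2=175.98_deg

open belt: β = asin((r2−r1)/C) = asin(-2/57) = -2.0108°
wrap1 = π − 2β = 184.0216°
wrap2 = π + 2β = 175.9784°
tangent length = C·cosβ = 56.9649
L = r1·wrap1 + r2·wrap2 + 2·C·cosβ = 18·3.2118 + 16·3.0714 + 2·56.9649 = 220.8843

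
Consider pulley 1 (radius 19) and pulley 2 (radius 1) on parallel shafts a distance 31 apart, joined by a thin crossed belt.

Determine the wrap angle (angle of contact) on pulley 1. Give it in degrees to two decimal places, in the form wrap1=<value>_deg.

crossed belt: β = asin((r1+r2)/C) = asin(20/31) = 40.1778°
wrap1 = wrap2 = π + 2β = 260.3555°

wrap1=260.36_deg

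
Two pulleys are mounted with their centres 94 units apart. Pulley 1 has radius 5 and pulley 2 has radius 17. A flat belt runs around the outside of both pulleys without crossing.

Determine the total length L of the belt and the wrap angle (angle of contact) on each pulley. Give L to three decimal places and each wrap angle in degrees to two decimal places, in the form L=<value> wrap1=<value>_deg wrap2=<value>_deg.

open belt: β = asin((r2−r1)/C) = asin(12/94) = 7.3344°
wrap1 = π − 2β = 165.3313°
wrap2 = π + 2β = 194.6687°
tangent length = C·cosβ = 93.2309
L = r1·wrap1 + r2·wrap2 + 2·C·cosβ = 5·2.8856 + 17·3.3976 + 2·93.2309 = 258.6490

L=258.649 wrap1=165.33_deg wrap2=194.67_deg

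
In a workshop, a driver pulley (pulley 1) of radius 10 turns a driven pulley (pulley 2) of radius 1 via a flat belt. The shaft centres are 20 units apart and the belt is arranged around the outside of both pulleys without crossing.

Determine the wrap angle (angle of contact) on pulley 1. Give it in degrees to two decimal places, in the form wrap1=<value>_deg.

open belt: β = asin((r2−r1)/C) = asin(-9/20) = -26.7437°
wrap1 = π − 2β = 233.4874°
wrap2 = π + 2β = 126.5126°

wrap1=233.49_deg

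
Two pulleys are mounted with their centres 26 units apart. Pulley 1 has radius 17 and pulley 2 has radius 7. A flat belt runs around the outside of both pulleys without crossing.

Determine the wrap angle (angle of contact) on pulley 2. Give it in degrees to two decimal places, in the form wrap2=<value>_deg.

open belt: β = asin((r2−r1)/C) = asin(-10/26) = -22.6199°
wrap1 = π − 2β = 225.2397°
wrap2 = π + 2β = 134.7603°

wrap2=134.76_deg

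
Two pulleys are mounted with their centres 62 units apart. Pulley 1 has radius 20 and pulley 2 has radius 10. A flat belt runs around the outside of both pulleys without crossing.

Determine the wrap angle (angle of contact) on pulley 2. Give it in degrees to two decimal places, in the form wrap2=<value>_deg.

open belt: β = asin((r2−r1)/C) = asin(-10/62) = -9.2818°
wrap1 = π − 2β = 198.5636°
wrap2 = π + 2β = 161.4364°

wrap2=161.44_deg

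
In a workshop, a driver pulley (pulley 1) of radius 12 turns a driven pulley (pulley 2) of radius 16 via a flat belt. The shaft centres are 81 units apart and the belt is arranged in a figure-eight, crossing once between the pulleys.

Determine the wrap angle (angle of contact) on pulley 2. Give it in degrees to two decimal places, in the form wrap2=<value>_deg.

crossed belt: β = asin((r1+r2)/C) = asin(28/81) = 20.2233°
wrap1 = wrap2 = π + 2β = 220.4465°

wrap2=220.45_deg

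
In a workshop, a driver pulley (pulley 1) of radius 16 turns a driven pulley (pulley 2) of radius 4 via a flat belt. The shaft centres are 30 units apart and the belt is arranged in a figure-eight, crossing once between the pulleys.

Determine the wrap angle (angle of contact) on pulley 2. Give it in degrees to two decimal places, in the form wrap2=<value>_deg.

wrap2=263.62_deg

crossed belt: β = asin((r1+r2)/C) = asin(20/30) = 41.8103°
wrap1 = wrap2 = π + 2β = 263.6206°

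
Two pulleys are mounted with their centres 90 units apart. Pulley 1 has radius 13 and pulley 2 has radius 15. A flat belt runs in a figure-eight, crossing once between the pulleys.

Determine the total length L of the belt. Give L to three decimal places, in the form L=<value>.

L=276.748

crossed belt: β = asin((r1+r2)/C) = asin(28/90) = 18.1262°
wrap1 = wrap2 = π + 2β = 216.2524°
tangent length = C·cosβ = 85.5336
L = (r1+r2)·wrap + 2·C·cosβ = 28·3.7743 + 2·85.5336 = 276.7481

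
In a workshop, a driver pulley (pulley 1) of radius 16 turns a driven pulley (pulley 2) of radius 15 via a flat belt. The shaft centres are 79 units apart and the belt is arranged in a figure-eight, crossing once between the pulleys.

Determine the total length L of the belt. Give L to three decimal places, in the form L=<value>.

L=267.718

crossed belt: β = asin((r1+r2)/C) = asin(31/79) = 23.1042°
wrap1 = wrap2 = π + 2β = 226.2085°
tangent length = C·cosβ = 72.6636
L = (r1+r2)·wrap + 2·C·cosβ = 31·3.9481 + 2·72.6636 = 267.7178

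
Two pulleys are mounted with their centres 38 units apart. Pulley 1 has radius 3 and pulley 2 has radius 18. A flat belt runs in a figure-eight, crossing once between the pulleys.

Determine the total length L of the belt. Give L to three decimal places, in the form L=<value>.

L=153.906

crossed belt: β = asin((r1+r2)/C) = asin(21/38) = 33.5477°
wrap1 = wrap2 = π + 2β = 247.0955°
tangent length = C·cosβ = 31.6702
L = (r1+r2)·wrap + 2·C·cosβ = 21·4.3126 + 2·31.6702 = 153.9056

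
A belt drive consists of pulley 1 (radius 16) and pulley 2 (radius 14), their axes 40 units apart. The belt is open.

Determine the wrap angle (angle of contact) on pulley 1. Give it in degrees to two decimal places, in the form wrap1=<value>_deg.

wrap1=185.73_deg

open belt: β = asin((r2−r1)/C) = asin(-2/40) = -2.8660°
wrap1 = π − 2β = 185.7320°
wrap2 = π + 2β = 174.2680°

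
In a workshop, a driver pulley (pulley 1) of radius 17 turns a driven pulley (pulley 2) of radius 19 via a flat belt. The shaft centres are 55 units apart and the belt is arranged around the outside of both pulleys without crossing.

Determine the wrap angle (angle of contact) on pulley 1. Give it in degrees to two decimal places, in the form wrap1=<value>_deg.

open belt: β = asin((r2−r1)/C) = asin(2/55) = 2.0839°
wrap1 = π − 2β = 175.8321°
wrap2 = π + 2β = 184.1679°

wrap1=175.83_deg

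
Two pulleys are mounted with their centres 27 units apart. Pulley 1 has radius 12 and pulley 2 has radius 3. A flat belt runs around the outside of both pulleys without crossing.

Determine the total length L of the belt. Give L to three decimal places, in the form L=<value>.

open belt: β = asin((r2−r1)/C) = asin(-9/27) = -19.4712°
wrap1 = π − 2β = 218.9424°
wrap2 = π + 2β = 141.0576°
tangent length = C·cosβ = 25.4558
L = r1·wrap1 + r2·wrap2 + 2·C·cosβ = 12·3.8213 + 3·2.4619 + 2·25.4558 = 104.1526

L=104.153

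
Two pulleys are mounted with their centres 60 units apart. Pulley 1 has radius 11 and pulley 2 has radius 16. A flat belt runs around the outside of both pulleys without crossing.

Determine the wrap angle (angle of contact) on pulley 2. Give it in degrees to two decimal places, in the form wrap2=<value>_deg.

open belt: β = asin((r2−r1)/C) = asin(5/60) = 4.7802°
wrap1 = π − 2β = 170.4396°
wrap2 = π + 2β = 189.5604°

wrap2=189.56_deg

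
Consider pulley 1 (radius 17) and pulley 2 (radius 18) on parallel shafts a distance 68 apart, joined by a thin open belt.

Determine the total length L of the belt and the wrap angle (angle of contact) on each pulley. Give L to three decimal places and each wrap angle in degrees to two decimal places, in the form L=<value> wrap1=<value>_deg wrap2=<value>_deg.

open belt: β = asin((r2−r1)/C) = asin(1/68) = 0.8426°
wrap1 = π − 2β = 178.3148°
wrap2 = π + 2β = 181.6852°
tangent length = C·cosβ = 67.9926
L = r1·wrap1 + r2·wrap2 + 2·C·cosβ = 17·3.1122 + 18·3.1710 + 2·67.9926 = 245.9704

L=245.970 wrap1=178.31_deg wrap2=181.69_deg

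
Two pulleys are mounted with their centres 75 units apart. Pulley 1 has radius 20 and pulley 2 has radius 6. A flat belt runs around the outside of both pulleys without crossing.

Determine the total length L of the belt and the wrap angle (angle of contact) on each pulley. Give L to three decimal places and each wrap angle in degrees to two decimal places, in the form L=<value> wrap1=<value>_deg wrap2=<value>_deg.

open belt: β = asin((r2−r1)/C) = asin(-14/75) = -10.7583°
wrap1 = π − 2β = 201.5166°
wrap2 = π + 2β = 158.4834°
tangent length = C·cosβ = 73.6817
L = r1·wrap1 + r2·wrap2 + 2·C·cosβ = 20·3.5171 + 6·2.7661 + 2·73.6817 = 234.3024

L=234.302 wrap1=201.52_deg wrap2=158.48_deg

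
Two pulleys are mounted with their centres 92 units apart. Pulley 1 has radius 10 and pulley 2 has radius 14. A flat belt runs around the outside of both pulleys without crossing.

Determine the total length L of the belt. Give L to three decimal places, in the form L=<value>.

L=259.572

open belt: β = asin((r2−r1)/C) = asin(4/92) = 2.4919°
wrap1 = π − 2β = 175.0162°
wrap2 = π + 2β = 184.9838°
tangent length = C·cosβ = 91.9130
L = r1·wrap1 + r2·wrap2 + 2·C·cosβ = 10·3.0546 + 14·3.2286 + 2·91.9130 = 259.5722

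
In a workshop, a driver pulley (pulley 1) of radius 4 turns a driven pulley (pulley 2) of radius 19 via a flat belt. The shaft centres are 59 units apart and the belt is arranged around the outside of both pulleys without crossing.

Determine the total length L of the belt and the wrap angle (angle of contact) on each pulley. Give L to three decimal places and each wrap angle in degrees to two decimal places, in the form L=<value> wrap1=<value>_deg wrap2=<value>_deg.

L=194.091 wrap1=150.54_deg wrap2=209.46_deg

open belt: β = asin((r2−r1)/C) = asin(15/59) = 14.7284°
wrap1 = π − 2β = 150.5432°
wrap2 = π + 2β = 209.4568°
tangent length = C·cosβ = 57.0614
L = r1·wrap1 + r2·wrap2 + 2·C·cosβ = 4·2.6275 + 19·3.6557 + 2·57.0614 = 194.0911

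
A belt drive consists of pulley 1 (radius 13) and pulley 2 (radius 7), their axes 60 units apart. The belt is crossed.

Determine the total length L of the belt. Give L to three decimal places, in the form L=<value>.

L=189.562

crossed belt: β = asin((r1+r2)/C) = asin(20/60) = 19.4712°
wrap1 = wrap2 = π + 2β = 218.9424°
tangent length = C·cosβ = 56.5685
L = (r1+r2)·wrap + 2·C·cosβ = 20·3.8213 + 2·56.5685 = 189.5624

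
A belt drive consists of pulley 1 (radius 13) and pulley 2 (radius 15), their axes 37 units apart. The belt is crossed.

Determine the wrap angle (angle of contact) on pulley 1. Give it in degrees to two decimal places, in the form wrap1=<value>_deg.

crossed belt: β = asin((r1+r2)/C) = asin(28/37) = 49.1791°
wrap1 = wrap2 = π + 2β = 278.3582°

wrap1=278.36_deg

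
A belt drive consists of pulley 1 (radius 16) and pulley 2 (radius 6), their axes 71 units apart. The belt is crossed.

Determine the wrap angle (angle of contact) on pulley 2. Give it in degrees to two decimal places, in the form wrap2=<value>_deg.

wrap2=216.10_deg

crossed belt: β = asin((r1+r2)/C) = asin(22/71) = 18.0507°
wrap1 = wrap2 = π + 2β = 216.1015°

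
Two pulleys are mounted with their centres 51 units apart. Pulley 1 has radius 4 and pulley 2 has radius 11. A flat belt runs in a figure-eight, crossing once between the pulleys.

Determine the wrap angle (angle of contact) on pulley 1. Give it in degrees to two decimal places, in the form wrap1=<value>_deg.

crossed belt: β = asin((r1+r2)/C) = asin(15/51) = 17.1046°
wrap1 = wrap2 = π + 2β = 214.2093°

wrap1=214.21_deg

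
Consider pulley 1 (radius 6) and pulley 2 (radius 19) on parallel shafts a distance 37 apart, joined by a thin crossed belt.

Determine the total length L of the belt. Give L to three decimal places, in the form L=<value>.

L=170.187

crossed belt: β = asin((r1+r2)/C) = asin(25/37) = 42.5066°
wrap1 = wrap2 = π + 2β = 265.0133°
tangent length = C·cosβ = 27.2764
L = (r1+r2)·wrap + 2·C·cosβ = 25·4.6254 + 2·27.2764 = 170.1866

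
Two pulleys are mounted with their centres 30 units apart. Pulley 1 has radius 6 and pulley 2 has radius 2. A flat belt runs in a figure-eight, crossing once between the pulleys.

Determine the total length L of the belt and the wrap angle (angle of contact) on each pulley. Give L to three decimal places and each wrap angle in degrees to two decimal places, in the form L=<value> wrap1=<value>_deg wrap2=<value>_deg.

crossed belt: β = asin((r1+r2)/C) = asin(8/30) = 15.4660°
wrap1 = wrap2 = π + 2β = 210.9320°
tangent length = C·cosβ = 28.9137
L = (r1+r2)·wrap + 2·C·cosβ = 8·3.6815 + 2·28.9137 = 87.2790

L=87.279 wrap1=210.93_deg wrap2=210.93_deg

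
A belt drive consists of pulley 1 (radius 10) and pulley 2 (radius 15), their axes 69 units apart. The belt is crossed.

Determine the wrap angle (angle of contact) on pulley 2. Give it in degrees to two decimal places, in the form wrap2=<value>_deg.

wrap2=222.49_deg

crossed belt: β = asin((r1+r2)/C) = asin(25/69) = 21.2427°
wrap1 = wrap2 = π + 2β = 222.4853°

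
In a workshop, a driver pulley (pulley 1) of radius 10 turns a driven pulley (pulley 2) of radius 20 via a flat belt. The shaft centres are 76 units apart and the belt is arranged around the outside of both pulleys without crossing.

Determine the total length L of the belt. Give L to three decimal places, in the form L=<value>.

L=247.565

open belt: β = asin((r2−r1)/C) = asin(10/76) = 7.5608°
wrap1 = π − 2β = 164.8783°
wrap2 = π + 2β = 195.1217°
tangent length = C·cosβ = 75.3392
L = r1·wrap1 + r2·wrap2 + 2·C·cosβ = 10·2.8777 + 20·3.4055 + 2·75.3392 = 247.5655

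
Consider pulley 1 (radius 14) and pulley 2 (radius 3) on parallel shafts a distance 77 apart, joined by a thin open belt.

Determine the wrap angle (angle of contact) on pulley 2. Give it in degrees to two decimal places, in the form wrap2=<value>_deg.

wrap2=163.57_deg

open belt: β = asin((r2−r1)/C) = asin(-11/77) = -8.2132°
wrap1 = π − 2β = 196.4264°
wrap2 = π + 2β = 163.5736°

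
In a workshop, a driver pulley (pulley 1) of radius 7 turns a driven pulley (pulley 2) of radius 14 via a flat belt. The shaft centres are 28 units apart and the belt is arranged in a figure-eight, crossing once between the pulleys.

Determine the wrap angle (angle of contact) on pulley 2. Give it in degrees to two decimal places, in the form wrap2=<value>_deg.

wrap2=277.18_deg

crossed belt: β = asin((r1+r2)/C) = asin(21/28) = 48.5904°
wrap1 = wrap2 = π + 2β = 277.1808°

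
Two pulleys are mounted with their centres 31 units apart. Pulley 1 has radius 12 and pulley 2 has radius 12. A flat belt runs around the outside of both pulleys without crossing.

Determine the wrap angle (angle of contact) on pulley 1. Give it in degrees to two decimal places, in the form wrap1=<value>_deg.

wrap1=180.00_deg

open belt: β = asin((r2−r1)/C) = asin(0/31) = 0.0000°
wrap1 = π − 2β = 180.0000°
wrap2 = π + 2β = 180.0000°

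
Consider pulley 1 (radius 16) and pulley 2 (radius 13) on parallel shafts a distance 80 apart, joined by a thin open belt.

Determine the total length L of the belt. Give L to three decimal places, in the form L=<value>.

open belt: β = asin((r2−r1)/C) = asin(-3/80) = -2.1491°
wrap1 = π − 2β = 184.2982°
wrap2 = π + 2β = 175.7018°
tangent length = C·cosβ = 79.9437
L = r1·wrap1 + r2·wrap2 + 2·C·cosβ = 16·3.2166 + 13·3.0666 + 2·79.9437 = 251.2187

L=251.219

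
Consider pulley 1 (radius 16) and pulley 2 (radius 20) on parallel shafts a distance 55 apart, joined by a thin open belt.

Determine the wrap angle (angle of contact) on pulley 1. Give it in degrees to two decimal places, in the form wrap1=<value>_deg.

wrap1=171.66_deg

open belt: β = asin((r2−r1)/C) = asin(4/55) = 4.1706°
wrap1 = π − 2β = 171.6587°
wrap2 = π + 2β = 188.3413°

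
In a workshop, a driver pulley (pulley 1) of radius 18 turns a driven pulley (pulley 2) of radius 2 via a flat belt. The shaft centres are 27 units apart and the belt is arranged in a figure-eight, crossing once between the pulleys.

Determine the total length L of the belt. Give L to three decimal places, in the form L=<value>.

crossed belt: β = asin((r1+r2)/C) = asin(20/27) = 47.7946°
wrap1 = wrap2 = π + 2β = 275.5891°
tangent length = C·cosβ = 18.1384
L = (r1+r2)·wrap + 2·C·cosβ = 20·4.8099 + 2·18.1384 = 132.4755

L=132.475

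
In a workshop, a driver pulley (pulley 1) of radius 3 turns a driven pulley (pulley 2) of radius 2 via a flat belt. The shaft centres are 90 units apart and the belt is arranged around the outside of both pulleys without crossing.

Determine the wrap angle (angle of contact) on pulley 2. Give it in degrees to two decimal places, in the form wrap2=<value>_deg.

open belt: β = asin((r2−r1)/C) = asin(-1/90) = -0.6366°
wrap1 = π − 2β = 181.2733°
wrap2 = π + 2β = 178.7267°

wrap2=178.73_deg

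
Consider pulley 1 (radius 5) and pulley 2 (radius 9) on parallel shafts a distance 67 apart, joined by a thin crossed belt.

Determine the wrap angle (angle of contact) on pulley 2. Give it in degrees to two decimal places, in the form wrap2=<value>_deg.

wrap2=204.12_deg

crossed belt: β = asin((r1+r2)/C) = asin(14/67) = 12.0611°
wrap1 = wrap2 = π + 2β = 204.1223°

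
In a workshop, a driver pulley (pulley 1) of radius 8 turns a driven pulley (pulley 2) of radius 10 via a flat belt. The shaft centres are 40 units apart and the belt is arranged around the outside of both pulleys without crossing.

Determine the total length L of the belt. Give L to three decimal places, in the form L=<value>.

open belt: β = asin((r2−r1)/C) = asin(2/40) = 2.8660°
wrap1 = π − 2β = 174.2680°
wrap2 = π + 2β = 185.7320°
tangent length = C·cosβ = 39.9500
L = r1·wrap1 + r2·wrap2 + 2·C·cosβ = 8·3.0416 + 10·3.2416 + 2·39.9500 = 136.6487

L=136.649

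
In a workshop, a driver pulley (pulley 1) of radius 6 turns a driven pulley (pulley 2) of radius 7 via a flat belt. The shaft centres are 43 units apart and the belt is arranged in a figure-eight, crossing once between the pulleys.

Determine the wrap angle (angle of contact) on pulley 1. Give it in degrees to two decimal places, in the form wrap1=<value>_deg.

wrap1=215.19_deg

crossed belt: β = asin((r1+r2)/C) = asin(13/43) = 17.5973°
wrap1 = wrap2 = π + 2β = 215.1947°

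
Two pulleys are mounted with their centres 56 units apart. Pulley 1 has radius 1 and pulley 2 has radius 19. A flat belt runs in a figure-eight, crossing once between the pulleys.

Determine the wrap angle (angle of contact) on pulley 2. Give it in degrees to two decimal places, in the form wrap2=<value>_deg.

crossed belt: β = asin((r1+r2)/C) = asin(20/56) = 20.9248°
wrap1 = wrap2 = π + 2β = 221.8497°

wrap2=221.85_deg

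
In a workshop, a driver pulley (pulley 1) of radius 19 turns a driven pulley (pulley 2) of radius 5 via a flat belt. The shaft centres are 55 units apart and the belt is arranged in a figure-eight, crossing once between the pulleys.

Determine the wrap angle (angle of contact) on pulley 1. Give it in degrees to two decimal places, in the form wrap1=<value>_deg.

wrap1=231.74_deg

crossed belt: β = asin((r1+r2)/C) = asin(24/55) = 25.8721°
wrap1 = wrap2 = π + 2β = 231.7442°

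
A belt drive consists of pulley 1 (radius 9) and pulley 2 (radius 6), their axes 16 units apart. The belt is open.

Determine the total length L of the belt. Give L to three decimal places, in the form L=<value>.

open belt: β = asin((r2−r1)/C) = asin(-3/16) = -10.8069°
wrap1 = π − 2β = 201.6138°
wrap2 = π + 2β = 158.3862°
tangent length = C·cosβ = 15.7162
L = r1·wrap1 + r2·wrap2 + 2·C·cosβ = 9·3.5188 + 6·2.7644 + 2·15.7162 = 79.6881

L=79.688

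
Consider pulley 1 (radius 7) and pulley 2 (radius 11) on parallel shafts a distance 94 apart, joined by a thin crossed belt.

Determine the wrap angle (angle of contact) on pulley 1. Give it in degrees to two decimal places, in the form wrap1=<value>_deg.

crossed belt: β = asin((r1+r2)/C) = asin(18/94) = 11.0397°
wrap1 = wrap2 = π + 2β = 202.0794°

wrap1=202.08_deg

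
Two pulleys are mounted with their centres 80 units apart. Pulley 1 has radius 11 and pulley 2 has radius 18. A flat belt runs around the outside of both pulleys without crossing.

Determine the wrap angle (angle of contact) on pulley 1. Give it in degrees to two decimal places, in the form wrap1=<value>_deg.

open belt: β = asin((r2−r1)/C) = asin(7/80) = 5.0198°
wrap1 = π − 2β = 169.9604°
wrap2 = π + 2β = 190.0396°

wrap1=169.96_deg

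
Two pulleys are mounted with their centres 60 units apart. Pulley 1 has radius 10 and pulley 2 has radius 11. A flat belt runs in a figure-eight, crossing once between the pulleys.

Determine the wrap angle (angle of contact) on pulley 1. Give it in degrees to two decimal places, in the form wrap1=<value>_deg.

wrap1=220.97_deg

crossed belt: β = asin((r1+r2)/C) = asin(21/60) = 20.4873°
wrap1 = wrap2 = π + 2β = 220.9746°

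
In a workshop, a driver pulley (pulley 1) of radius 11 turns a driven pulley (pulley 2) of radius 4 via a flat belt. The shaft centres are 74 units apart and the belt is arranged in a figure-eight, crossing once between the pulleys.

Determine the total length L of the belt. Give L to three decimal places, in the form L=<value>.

L=198.175

crossed belt: β = asin((r1+r2)/C) = asin(15/74) = 11.6951°
wrap1 = wrap2 = π + 2β = 203.3901°
tangent length = C·cosβ = 72.4638
L = (r1+r2)·wrap + 2·C·cosβ = 15·3.5498 + 2·72.4638 = 198.1750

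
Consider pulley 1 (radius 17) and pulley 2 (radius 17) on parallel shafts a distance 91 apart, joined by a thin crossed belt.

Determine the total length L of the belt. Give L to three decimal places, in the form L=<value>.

crossed belt: β = asin((r1+r2)/C) = asin(34/91) = 21.9394°
wrap1 = wrap2 = π + 2β = 223.8789°
tangent length = C·cosβ = 84.4097
L = (r1+r2)·wrap + 2·C·cosβ = 34·3.9074 + 2·84.4097 = 301.6718

L=301.672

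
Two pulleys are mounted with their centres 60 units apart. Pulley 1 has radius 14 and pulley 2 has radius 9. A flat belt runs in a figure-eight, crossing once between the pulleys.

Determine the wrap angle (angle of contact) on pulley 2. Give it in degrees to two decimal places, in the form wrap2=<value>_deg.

crossed belt: β = asin((r1+r2)/C) = asin(23/60) = 22.5403°
wrap1 = wrap2 = π + 2β = 225.0806°

wrap2=225.08_deg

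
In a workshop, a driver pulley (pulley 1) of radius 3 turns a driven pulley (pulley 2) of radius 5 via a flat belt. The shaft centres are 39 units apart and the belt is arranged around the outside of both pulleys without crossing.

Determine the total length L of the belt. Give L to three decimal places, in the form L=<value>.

L=103.235

open belt: β = asin((r2−r1)/C) = asin(2/39) = 2.9395°
wrap1 = π − 2β = 174.1209°
wrap2 = π + 2β = 185.8791°
tangent length = C·cosβ = 38.9487
L = r1·wrap1 + r2·wrap2 + 2·C·cosβ = 3·3.0390 + 5·3.2442 + 2·38.9487 = 103.2353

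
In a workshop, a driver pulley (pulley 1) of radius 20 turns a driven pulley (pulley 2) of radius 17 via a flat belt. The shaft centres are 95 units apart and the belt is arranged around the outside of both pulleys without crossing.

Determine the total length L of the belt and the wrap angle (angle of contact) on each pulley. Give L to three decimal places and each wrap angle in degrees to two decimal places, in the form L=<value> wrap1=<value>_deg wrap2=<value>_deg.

L=306.334 wrap1=183.62_deg wrap2=176.38_deg

open belt: β = asin((r2−r1)/C) = asin(-3/95) = -1.8096°
wrap1 = π − 2β = 183.6193°
wrap2 = π + 2β = 176.3807°
tangent length = C·cosβ = 94.9526
L = r1·wrap1 + r2·wrap2 + 2·C·cosβ = 20·3.2048 + 17·3.0784 + 2·94.9526 = 306.3337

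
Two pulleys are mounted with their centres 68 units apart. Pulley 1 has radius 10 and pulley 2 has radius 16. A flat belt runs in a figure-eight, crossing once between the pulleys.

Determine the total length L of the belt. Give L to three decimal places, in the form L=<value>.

L=227.749

crossed belt: β = asin((r1+r2)/C) = asin(26/68) = 22.4795°
wrap1 = wrap2 = π + 2β = 224.9590°
tangent length = C·cosβ = 62.8331
L = (r1+r2)·wrap + 2·C·cosβ = 26·3.9263 + 2·62.8331 = 227.7494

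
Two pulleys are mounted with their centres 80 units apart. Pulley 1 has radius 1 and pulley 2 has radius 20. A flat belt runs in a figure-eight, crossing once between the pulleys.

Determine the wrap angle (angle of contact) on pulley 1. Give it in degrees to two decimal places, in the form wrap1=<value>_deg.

wrap1=210.44_deg

crossed belt: β = asin((r1+r2)/C) = asin(21/80) = 15.2185°
wrap1 = wrap2 = π + 2β = 210.4369°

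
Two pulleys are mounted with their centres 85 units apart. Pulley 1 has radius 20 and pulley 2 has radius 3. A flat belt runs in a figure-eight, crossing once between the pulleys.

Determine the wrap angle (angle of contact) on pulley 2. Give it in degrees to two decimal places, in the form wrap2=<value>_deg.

wrap2=211.40_deg

crossed belt: β = asin((r1+r2)/C) = asin(23/85) = 15.6993°
wrap1 = wrap2 = π + 2β = 211.3985°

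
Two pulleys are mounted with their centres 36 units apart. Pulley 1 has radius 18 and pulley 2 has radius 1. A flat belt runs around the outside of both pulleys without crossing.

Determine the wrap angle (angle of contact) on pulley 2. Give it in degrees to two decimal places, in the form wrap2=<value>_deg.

wrap2=123.64_deg

open belt: β = asin((r2−r1)/C) = asin(-17/36) = -28.1786°
wrap1 = π − 2β = 236.3573°
wrap2 = π + 2β = 123.6427°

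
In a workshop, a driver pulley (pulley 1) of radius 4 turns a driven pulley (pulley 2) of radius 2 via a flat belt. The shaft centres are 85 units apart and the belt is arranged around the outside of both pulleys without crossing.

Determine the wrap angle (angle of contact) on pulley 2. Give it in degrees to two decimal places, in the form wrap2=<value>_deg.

wrap2=177.30_deg

open belt: β = asin((r2−r1)/C) = asin(-2/85) = -1.3483°
wrap1 = π − 2β = 182.6965°
wrap2 = π + 2β = 177.3035°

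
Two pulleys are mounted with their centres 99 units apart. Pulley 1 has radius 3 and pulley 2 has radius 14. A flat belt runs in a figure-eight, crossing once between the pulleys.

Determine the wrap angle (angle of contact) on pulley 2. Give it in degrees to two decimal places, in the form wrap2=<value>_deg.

crossed belt: β = asin((r1+r2)/C) = asin(17/99) = 9.8877°
wrap1 = wrap2 = π + 2β = 199.7753°

wrap2=199.78_deg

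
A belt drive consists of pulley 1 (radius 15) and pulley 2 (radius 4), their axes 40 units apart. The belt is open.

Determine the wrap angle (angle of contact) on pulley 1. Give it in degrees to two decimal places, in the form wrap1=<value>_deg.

open belt: β = asin((r2−r1)/C) = asin(-11/40) = -15.9620°
wrap1 = π − 2β = 211.9240°
wrap2 = π + 2β = 148.0760°

wrap1=211.92_deg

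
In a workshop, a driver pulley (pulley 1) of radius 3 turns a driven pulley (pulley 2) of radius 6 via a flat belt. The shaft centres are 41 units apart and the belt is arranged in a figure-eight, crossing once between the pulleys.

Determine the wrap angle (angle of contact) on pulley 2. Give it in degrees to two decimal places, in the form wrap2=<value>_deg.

crossed belt: β = asin((r1+r2)/C) = asin(9/41) = 12.6804°
wrap1 = wrap2 = π + 2β = 205.3608°

wrap2=205.36_deg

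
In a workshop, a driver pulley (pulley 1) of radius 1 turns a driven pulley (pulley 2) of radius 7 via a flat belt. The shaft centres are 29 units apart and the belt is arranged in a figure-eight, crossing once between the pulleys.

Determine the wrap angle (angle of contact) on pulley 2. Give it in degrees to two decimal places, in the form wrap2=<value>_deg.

crossed belt: β = asin((r1+r2)/C) = asin(8/29) = 16.0134°
wrap1 = wrap2 = π + 2β = 212.0268°

wrap2=212.03_deg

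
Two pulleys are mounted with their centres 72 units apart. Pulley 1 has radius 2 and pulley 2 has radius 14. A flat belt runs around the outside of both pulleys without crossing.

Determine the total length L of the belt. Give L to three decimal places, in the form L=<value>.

open belt: β = asin((r2−r1)/C) = asin(12/72) = 9.5941°
wrap1 = π − 2β = 160.8119°
wrap2 = π + 2β = 199.1881°
tangent length = C·cosβ = 70.9930
L = r1·wrap1 + r2·wrap2 + 2·C·cosβ = 2·2.8067 + 14·3.4765 + 2·70.9930 = 196.2702

L=196.270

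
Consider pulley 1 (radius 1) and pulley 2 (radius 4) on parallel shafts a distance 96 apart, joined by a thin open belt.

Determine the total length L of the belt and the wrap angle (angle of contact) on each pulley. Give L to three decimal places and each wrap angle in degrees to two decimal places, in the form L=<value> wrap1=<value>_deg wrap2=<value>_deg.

open belt: β = asin((r2−r1)/C) = asin(3/96) = 1.7908°
wrap1 = π − 2β = 176.4184°
wrap2 = π + 2β = 183.5816°
tangent length = C·cosβ = 95.9531
L = r1·wrap1 + r2·wrap2 + 2·C·cosβ = 1·3.0791 + 4·3.2041 + 2·95.9531 = 207.8017

L=207.802 wrap1=176.42_deg wrap2=183.58_deg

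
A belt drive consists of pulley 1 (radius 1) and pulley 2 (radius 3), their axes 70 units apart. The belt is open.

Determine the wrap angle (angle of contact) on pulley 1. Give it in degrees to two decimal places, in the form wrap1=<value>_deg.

open belt: β = asin((r2−r1)/C) = asin(2/70) = 1.6372°
wrap1 = π − 2β = 176.7255°
wrap2 = π + 2β = 183.2745°

wrap1=176.73_deg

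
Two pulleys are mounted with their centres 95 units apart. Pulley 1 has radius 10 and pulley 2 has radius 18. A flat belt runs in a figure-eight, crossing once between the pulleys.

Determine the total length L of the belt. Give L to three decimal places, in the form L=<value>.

L=286.279

crossed belt: β = asin((r1+r2)/C) = asin(28/95) = 17.1418°
wrap1 = wrap2 = π + 2β = 214.2835°
tangent length = C·cosβ = 90.7800
L = (r1+r2)·wrap + 2·C·cosβ = 28·3.7400 + 2·90.7800 = 286.2786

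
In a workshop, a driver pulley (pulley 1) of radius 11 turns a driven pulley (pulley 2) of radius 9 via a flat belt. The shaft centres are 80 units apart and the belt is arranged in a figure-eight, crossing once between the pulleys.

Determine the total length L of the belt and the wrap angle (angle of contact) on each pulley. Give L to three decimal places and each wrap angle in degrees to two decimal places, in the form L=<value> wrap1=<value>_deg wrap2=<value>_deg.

crossed belt: β = asin((r1+r2)/C) = asin(20/80) = 14.4775°
wrap1 = wrap2 = π + 2β = 208.9550°
tangent length = C·cosβ = 77.4597
L = (r1+r2)·wrap + 2·C·cosβ = 20·3.6470 + 2·77.4597 = 227.8584

L=227.858 wrap1=208.96_deg wrap2=208.96_deg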